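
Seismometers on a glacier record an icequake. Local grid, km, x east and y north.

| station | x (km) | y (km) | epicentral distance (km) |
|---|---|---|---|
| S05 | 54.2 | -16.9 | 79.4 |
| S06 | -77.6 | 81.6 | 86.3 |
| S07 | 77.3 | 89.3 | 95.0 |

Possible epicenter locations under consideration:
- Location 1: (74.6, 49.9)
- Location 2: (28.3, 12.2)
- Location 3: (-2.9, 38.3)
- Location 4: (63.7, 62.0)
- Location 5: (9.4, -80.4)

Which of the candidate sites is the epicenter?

For each candidate, compare |candidate − station| to the reported distance:
Location 1: residuals S05 9.6, S06 69.2, S07 55.5 → max 69.2 km
Location 2: residuals S05 40.4, S06 40.3, S07 3.6 → max 40.4 km
Location 3: residuals S05 0.0, S06 0.0, S07 0.0 → max 0.0 km
Location 4: residuals S05 0.1, S06 56.4, S07 64.5 → max 64.5 km
Location 5: residuals S05 1.7, S06 97.6, S07 87.8 → max 97.6 km
Only Location 3 has all residuals ≈ 0.

Location 3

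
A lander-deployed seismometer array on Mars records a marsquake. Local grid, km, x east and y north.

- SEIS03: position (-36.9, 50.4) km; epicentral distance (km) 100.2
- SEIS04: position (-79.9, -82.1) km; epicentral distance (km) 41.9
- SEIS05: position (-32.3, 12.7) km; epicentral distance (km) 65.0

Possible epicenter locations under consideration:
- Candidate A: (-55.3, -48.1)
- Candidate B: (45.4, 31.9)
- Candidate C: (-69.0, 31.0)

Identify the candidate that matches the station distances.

For each candidate, compare |candidate − station| to the reported distance:
Candidate A: residuals SEIS03 0.0, SEIS04 0.1, SEIS05 0.0 → max 0.1 km
Candidate B: residuals SEIS03 15.8, SEIS04 127.5, SEIS05 15.0 → max 127.5 km
Candidate C: residuals SEIS03 62.7, SEIS04 71.7, SEIS05 24.0 → max 71.7 km
Only Candidate A has all residuals ≈ 0.

Candidate A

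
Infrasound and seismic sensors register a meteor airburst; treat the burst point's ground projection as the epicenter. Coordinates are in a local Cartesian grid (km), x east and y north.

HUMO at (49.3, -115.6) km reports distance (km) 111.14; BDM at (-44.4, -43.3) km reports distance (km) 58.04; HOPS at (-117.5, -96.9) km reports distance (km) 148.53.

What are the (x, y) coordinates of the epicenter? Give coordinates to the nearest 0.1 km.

Circle about each station: (x − 49.3)² + (y + 115.6)² = 111.14²; (x + 44.4)² + (y + 43.3)² = 58.04²; (x + 117.5)² + (y + 96.9)² = 148.53².
Subtracting the HUMO equation from the BDM and HOPS equations removes the quadratic terms:
-187.4 x + 144.6 y = -2964.14
-333.6 x + 37.4 y = -2307.05
Solving the 2×2 system: x ≈ 5.4, y ≈ -13.5 km.
Check against HUMO (with the unrounded x, y): √((x − 49.3)²+(y + 115.6)²) = 111.14 ≈ 111.14 km. ✓

x ≈ 5.4 km, y ≈ -13.5 km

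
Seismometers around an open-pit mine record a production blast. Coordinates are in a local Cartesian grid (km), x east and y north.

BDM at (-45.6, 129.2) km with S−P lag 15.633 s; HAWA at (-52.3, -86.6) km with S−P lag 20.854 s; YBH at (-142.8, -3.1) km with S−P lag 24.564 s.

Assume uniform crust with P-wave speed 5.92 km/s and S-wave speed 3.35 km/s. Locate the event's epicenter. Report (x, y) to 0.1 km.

Distance from S−P lag: d = Δt · v_P v_S / (v_P − v_S) = Δt · (5.92·3.35)/(5.92−3.35) ≈ 7.7167·Δt.
So d_BDM = 120.64, d_HAWA = 160.92, d_YBH = 189.55 km.
Circle about each station: (x + 45.6)² + (y − 129.2)² = 120.64²; (x + 52.3)² + (y + 86.6)² = 160.92²; (x + 142.8)² + (y + 3.1)² = 189.55².
Subtracting the BDM equation from the HAWA and YBH equations removes the quadratic terms:
-13.4 x − 431.6 y = -19878.39
-194.4 x − 264.6 y = -19745.74
Solving the 2×2 system: x ≈ 40.6, y ≈ 44.8 km.

x ≈ 40.6 km, y ≈ 44.8 km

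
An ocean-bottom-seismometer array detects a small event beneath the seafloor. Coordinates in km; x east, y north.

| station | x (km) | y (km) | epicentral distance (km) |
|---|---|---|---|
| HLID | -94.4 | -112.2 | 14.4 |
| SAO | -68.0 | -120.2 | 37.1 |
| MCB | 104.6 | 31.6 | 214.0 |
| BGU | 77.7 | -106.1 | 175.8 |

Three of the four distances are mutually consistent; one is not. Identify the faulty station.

Solve using three stations at a time. Using HLID, SAO, BGU (subtract circle equations pairwise → linear system) gives (x, y) ≈ (-97.9, -98.3).
Distances from that point to each station vs reported:
  HLID: calculated 14.3 vs reported 14.4 → residual 0.1 km
  SAO: calculated 37.1 vs reported 37.1 → residual 0.0 km
  MCB: calculated 240.6 vs reported 214.0 → residual 26.6 km
  BGU: calculated 175.8 vs reported 175.8 → residual 0.0 km
HLID, SAO, BGU are mutually consistent (residuals ≈ 0); MCB is off by 26.6 km.

MCB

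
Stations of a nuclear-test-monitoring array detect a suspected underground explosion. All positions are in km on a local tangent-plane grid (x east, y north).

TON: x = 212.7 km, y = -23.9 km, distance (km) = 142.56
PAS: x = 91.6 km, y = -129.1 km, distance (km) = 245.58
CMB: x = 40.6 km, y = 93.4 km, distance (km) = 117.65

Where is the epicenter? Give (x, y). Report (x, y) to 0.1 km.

Circle about each station: (x − 212.7)² + (y + 23.9)² = 142.56²; (x − 91.6)² + (y + 129.1)² = 245.58²; (x − 40.6)² + (y − 93.4)² = 117.65².
Subtracting pairs of circle equations eliminates x²+y² and gives linear equations (the radical axes):
-242.2 x − 210.4 y = -60741.31
-344.2 x + 234.6 y = -28958.75
Solving the 2×2 system: x ≈ 157.4, y ≈ 107.5 km.
Check against TON (with the unrounded x, y): √((x − 212.7)²+(y + 23.9)²) = 142.56 ≈ 142.56 km. ✓

(157.4, 107.5)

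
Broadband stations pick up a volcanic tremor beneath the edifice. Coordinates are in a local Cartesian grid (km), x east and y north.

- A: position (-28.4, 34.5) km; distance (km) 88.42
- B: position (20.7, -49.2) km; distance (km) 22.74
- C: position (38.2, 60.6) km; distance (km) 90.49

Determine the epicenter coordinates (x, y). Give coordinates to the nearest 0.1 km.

32.4 km east, -29.7 km north

Circle about each station: (x + 28.4)² + (y − 34.5)² = 88.42²; (x − 20.7)² + (y + 49.2)² = 22.74²; (x − 38.2)² + (y − 60.6)² = 90.49².
Subtracting the A equation from the B and C equations removes the quadratic terms:
98.2 x − 167.4 y = 8153.31
133.2 x + 52.2 y = 2764.45
Solving the 2×2 system: x ≈ 32.4, y ≈ -29.7 km.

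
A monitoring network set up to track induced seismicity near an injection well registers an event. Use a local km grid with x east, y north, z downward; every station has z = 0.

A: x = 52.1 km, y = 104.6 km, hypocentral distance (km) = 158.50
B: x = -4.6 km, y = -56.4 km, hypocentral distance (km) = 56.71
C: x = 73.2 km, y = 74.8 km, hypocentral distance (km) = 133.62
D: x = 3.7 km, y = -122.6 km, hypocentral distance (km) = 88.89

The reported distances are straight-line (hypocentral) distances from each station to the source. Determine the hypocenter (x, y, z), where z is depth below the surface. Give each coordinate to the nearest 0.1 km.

Each station gives a sphere (x−x_i)² + (y−y_i)² + z² = d_i² (stations at z=0).
Subtracting the A sphere from B and C: z² cancels, leaving linear equations in x and y:
-113.4 x − 322.0 y = 11452.78
42.2 x − 59.6 y = 4565.66
Solving: x ≈ 38.706, y ≈ -49.199 km (keep extra digits for the depth step; rounded: 38.7, -49.2).
Then from the A sphere: z² = 158.50² − (x − 52.1)² − (y − 104.6)² with x = 38.706, y = -49.199, so z ≈ 35.899 ≈ 35.9 km.

x ≈ 38.7 km, y ≈ -49.2 km, depth ≈ 35.9 km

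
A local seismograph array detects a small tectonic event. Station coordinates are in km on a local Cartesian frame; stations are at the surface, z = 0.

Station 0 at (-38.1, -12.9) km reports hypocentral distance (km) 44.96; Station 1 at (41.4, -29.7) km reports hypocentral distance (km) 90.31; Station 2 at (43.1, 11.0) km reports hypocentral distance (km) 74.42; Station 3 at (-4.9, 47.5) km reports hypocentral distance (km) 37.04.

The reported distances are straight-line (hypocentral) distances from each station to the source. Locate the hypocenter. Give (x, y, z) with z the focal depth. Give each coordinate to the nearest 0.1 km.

Each station gives a sphere (x−x_i)² + (y−y_i)² + z² = d_i² (stations at z=0).
Subtracting the Station 0 sphere from Station 1 and Station 2: z² cancels, leaving linear equations in x and y:
159.0 x − 33.6 y = -5156.46
162.4 x + 47.8 y = -3156.34
Solving: x ≈ -27.000, y ≈ 25.699 km (keep extra digits for the depth step; rounded: -27.0, 25.7).
Then from the Station 0 sphere: z² = 44.96² − (x + 38.1)² − (y + 12.9)² with x = -27.000, y = 25.699, so z ≈ 20.207 ≈ 20.2 km.
Check against Station 3 (with the unrounded solution): distance 37.04 ≈ 37.04 km. ✓

x ≈ -27.0 km, y ≈ 25.7 km, depth ≈ 20.2 km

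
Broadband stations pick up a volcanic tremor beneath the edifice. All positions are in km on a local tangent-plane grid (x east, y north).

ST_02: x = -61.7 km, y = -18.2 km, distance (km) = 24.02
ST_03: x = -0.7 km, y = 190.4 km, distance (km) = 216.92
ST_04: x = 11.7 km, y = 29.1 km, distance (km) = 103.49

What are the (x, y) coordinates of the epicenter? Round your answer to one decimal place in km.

Circle about each station: (x + 61.7)² + (y + 18.2)² = 24.02²; (x + 0.7)² + (y − 190.4)² = 216.92²; (x − 11.7)² + (y − 29.1)² = 103.49².
Subtracting pairs of circle equations eliminates x²+y² and gives linear equations (the radical axes):
122.0 x + 417.2 y = -14362.81
146.8 x + 94.6 y = -13287.65
Solving the 2×2 system: x ≈ -84.2, y ≈ -9.8 km.

x ≈ -84.2 km, y ≈ -9.8 km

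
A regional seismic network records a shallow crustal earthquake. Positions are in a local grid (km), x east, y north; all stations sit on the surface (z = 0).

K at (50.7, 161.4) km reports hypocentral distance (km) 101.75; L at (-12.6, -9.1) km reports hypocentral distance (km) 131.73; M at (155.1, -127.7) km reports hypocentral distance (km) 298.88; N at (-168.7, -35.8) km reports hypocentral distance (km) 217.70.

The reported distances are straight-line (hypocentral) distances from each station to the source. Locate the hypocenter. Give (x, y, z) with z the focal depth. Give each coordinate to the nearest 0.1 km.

Each station gives a sphere (x−x_i)² + (y−y_i)² + z² = d_i² (stations at z=0).
Subtracting the K sphere from L and M: z² cancels, leaving linear equations in x and y:
-126.6 x − 341.0 y = -35378.61
208.8 x − 578.2 y = -67233.34
Solving: x ≈ -17.110, y ≈ 110.102 km (keep extra digits for the depth step; rounded: -17.1, 110.1).
Then from the K sphere: z² = 101.75² − (x − 50.7)² − (y − 161.4)² with x = -17.110, y = 110.102, so z ≈ 55.887 ≈ 55.9 km.
Check against N (with the unrounded solution): distance 217.69 ≈ 217.70 km. ✓

x ≈ -17.1 km, y ≈ 110.1 km, depth ≈ 55.9 km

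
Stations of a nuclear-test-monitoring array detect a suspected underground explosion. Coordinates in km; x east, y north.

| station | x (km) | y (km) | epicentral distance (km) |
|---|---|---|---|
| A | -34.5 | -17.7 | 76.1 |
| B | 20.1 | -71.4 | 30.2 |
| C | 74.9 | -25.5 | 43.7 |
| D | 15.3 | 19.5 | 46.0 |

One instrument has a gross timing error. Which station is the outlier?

Solve using three stations at a time. Using A, B, C (subtract circle equations pairwise → linear system) gives (x, y) ≈ (36.2, -45.8).
Distances from that point to each station vs reported:
  A: calculated 76.1 vs reported 76.1 → residual 0.0 km
  B: calculated 30.2 vs reported 30.2 → residual 0.0 km
  C: calculated 43.7 vs reported 43.7 → residual 0.0 km
  D: calculated 68.6 vs reported 46.0 → residual 22.6 km
A, B, C are mutually consistent (residuals ≈ 0); D is off by 22.6 km.

D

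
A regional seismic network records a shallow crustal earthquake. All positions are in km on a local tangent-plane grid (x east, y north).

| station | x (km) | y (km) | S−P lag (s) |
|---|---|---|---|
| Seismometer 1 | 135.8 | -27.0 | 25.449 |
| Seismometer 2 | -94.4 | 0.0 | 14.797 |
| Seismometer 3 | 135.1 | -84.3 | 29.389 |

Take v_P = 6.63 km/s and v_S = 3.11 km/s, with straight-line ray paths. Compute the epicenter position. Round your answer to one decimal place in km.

x ≈ -8.4 km, y ≈ 10.8 km

Distance from S−P lag: d = Δt · v_P v_S / (v_P − v_S) = Δt · (6.63·3.11)/(6.63−3.11) ≈ 5.8578·Δt.
So d_Seismometer 1 = 149.07, d_Seismometer 2 = 86.68, d_Seismometer 3 = 172.15 km.
Circle about each station: (x − 135.8)² + (y + 27.0)² = 149.07²; (x + 94.4)² + y² = 86.68²; (x − 135.1)² + (y + 84.3)² = 172.15².
Subtracting the Seismometer 1 equation from the Seismometer 2 and Seismometer 3 equations removes the quadratic terms:
-460.4 x + 54.0 y = 4449.16
-1.4 x − 114.6 y = -1225.90
Solving the 2×2 system: x ≈ -8.4, y ≈ 10.8 km.
Check against Seismometer 1 (with the unrounded x, y): √((x − 135.8)²+(y + 27.0)²) = 149.07 ≈ 149.07 km. ✓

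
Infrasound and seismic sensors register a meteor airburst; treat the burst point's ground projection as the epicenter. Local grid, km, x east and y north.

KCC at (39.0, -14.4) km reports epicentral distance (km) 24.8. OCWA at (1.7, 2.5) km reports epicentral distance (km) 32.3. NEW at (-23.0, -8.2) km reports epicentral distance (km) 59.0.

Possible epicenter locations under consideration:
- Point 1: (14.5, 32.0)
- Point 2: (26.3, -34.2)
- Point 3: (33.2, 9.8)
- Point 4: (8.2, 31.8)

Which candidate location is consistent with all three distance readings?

Point 3

For each candidate, compare |candidate − station| to the reported distance:
Point 1: residuals KCC 27.7, OCWA 0.1, NEW 4.0 → max 27.7 km
Point 2: residuals KCC 1.3, OCWA 11.9, NEW 3.3 → max 11.9 km
Point 3: residuals KCC 0.1, OCWA 0.0, NEW 0.0 → max 0.1 km
Point 4: residuals KCC 30.7, OCWA 2.3, NEW 8.3 → max 30.7 km
Only Point 3 has all residuals ≈ 0.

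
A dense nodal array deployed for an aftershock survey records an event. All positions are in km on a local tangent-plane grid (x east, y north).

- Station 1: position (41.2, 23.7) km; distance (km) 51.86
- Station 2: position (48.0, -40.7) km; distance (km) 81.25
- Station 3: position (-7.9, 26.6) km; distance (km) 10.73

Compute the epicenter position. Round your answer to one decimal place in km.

Circle about each station: (x − 41.2)² + (y − 23.7)² = 51.86²; (x − 48.0)² + (y + 40.7)² = 81.25²; (x + 7.9)² + (y − 26.6)² = 10.73².
Subtracting the Station 1 equation from the Station 2 and Station 3 equations removes the quadratic terms:
13.6 x − 128.8 y = -2210.74
-98.2 x + 5.8 y = 1085.17
Solving the 2×2 system: x ≈ -10.1, y ≈ 16.1 km.

(-10.1, 16.1)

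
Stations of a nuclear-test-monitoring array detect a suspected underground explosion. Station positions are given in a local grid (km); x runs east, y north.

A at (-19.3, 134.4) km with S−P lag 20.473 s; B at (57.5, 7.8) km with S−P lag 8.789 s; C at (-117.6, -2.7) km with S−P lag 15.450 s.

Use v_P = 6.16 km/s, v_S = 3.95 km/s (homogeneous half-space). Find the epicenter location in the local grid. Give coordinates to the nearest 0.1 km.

x ≈ 31.1 km, y ≈ -85.3 km

Distance from S−P lag: d = Δt · v_P v_S / (v_P − v_S) = Δt · (6.16·3.95)/(6.16−3.95) ≈ 11.0100·Δt.
So d_A = 225.41, d_B = 96.77, d_C = 170.10 km.
Circle about each station: (x + 19.3)² + (y − 134.4)² = 225.41²; (x − 57.5)² + (y − 7.8)² = 96.77²; (x + 117.6)² + (y + 2.7)² = 170.10².
Subtracting the A equation from the B and C equations removes the quadratic terms:
153.6 x − 253.2 y = 26376.48
-196.6 x − 274.2 y = 17276.86
Solving the 2×2 system: x ≈ 31.1, y ≈ -85.3 km.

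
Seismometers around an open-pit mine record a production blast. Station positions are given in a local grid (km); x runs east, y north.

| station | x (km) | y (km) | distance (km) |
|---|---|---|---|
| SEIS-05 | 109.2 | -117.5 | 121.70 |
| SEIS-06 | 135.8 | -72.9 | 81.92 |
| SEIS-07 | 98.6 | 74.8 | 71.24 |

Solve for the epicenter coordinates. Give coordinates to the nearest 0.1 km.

Circle about each station: (x − 109.2)² + (y + 117.5)² = 121.70²; (x − 135.8)² + (y + 72.9)² = 81.92²; (x − 98.6)² + (y − 74.8)² = 71.24².
Subtracting the SEIS-05 equation from the SEIS-06 and SEIS-07 equations removes the quadratic terms:
53.2 x + 89.2 y = 6125.16
-21.2 x + 384.6 y = -678.14
Solving the 2×2 system: x ≈ 108.1, y ≈ 4.2 km.

(108.1, 4.2)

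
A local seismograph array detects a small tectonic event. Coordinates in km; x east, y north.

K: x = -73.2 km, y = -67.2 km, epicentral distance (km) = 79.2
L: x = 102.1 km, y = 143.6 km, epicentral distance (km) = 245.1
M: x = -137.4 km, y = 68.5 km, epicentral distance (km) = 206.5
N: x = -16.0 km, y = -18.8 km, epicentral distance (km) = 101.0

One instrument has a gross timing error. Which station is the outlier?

Solve using three stations at a time. Using K, L, M (subtract circle equations pairwise → linear system) gives (x, y) ≈ (4.7, -81.3).
Distances from that point to each station vs reported:
  K: calculated 79.2 vs reported 79.2 → residual 0.0 km
  L: calculated 245.1 vs reported 245.1 → residual 0.0 km
  M: calculated 206.5 vs reported 206.5 → residual 0.0 km
  N: calculated 65.9 vs reported 101.0 → residual 35.1 km
K, L, M are mutually consistent (residuals ≈ 0); N is off by 35.1 km.

N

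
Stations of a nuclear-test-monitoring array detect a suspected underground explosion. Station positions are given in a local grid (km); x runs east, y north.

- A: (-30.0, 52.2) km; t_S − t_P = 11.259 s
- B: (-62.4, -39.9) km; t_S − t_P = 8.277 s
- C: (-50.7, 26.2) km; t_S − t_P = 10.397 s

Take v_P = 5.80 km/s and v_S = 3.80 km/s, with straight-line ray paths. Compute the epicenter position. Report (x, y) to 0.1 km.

x ≈ 27.0 km, y ≈ -58.0 km

Distance from S−P lag: d = Δt · v_P v_S / (v_P − v_S) = Δt · (5.80·3.80)/(5.80−3.80) ≈ 11.0200·Δt.
So d_A = 124.07, d_B = 91.21, d_C = 114.57 km.
Circle about each station: (x + 30.0)² + (y − 52.2)² = 124.07²; (x + 62.4)² + (y + 39.9)² = 91.21²; (x + 50.7)² + (y − 26.2)² = 114.57².
Subtracting the A equation from the B and C equations removes the quadratic terms:
-64.8 x − 184.2 y = 8935.03
-41.4 x − 52.0 y = 1899.17
Solving the 2×2 system: x ≈ 27.0, y ≈ -58.0 km.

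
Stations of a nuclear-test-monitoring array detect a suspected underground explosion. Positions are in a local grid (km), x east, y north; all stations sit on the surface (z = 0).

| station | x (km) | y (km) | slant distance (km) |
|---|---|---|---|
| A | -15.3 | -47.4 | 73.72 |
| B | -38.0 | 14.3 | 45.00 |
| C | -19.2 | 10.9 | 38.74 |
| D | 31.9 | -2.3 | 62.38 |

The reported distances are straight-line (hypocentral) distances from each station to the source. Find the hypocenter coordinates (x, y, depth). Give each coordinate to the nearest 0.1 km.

(-14.1, 15.7, 38.1)

Each station gives a sphere (x−x_i)² + (y−y_i)² + z² = d_i² (stations at z=0).
Subtracting the A sphere from B and C: z² cancels, leaving linear equations in x and y:
-45.4 x + 123.4 y = 2577.28
-7.8 x + 116.6 y = 1940.45
Solving: x ≈ -14.098, y ≈ 15.699 km (keep extra digits for the depth step; rounded: -14.1, 15.7).
Then from the A sphere: z² = 73.72² − (x + 15.3)² − (y + 47.4)² with x = -14.098, y = 15.699, so z ≈ 38.101 ≈ 38.1 km.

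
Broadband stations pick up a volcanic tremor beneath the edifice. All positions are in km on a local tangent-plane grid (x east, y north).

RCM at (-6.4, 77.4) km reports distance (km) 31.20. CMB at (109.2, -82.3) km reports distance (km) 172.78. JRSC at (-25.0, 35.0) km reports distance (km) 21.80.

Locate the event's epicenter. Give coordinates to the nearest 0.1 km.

Circle about each station: (x + 6.4)² + (y − 77.4)² = 31.20²; (x − 109.2)² + (y + 82.3)² = 172.78²; (x + 25.0)² + (y − 35.0)² = 21.80².
Subtracting the RCM equation from the CMB and JRSC equations removes the quadratic terms:
231.2 x − 319.4 y = -16213.28
-37.2 x − 84.8 y = -3683.52
Solving the 2×2 system: x ≈ -6.3, y ≈ 46.2 km.
Check against RCM (with the unrounded x, y): √((x + 6.4)²+(y − 77.4)²) = 31.20 ≈ 31.20 km. ✓

x ≈ -6.3 km, y ≈ 46.2 km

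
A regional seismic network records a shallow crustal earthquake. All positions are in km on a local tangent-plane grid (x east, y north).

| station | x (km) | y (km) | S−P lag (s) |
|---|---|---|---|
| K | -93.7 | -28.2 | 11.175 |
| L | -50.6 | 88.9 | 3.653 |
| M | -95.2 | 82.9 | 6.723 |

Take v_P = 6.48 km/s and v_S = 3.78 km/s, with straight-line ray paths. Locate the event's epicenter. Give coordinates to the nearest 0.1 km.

(-39.7, 57.6)

Distance from S−P lag: d = Δt · v_P v_S / (v_P − v_S) = Δt · (6.48·3.78)/(6.48−3.78) ≈ 9.0720·Δt.
So d_K = 101.38, d_L = 33.14, d_M = 60.99 km.
Circle about each station: (x + 93.7)² + (y + 28.2)² = 101.38²; (x + 50.6)² + (y − 88.9)² = 33.14²; (x + 95.2)² + (y − 82.9)² = 60.99².
Subtracting pairs of circle equations eliminates x²+y² and gives linear equations (the radical axes):
86.2 x + 234.2 y = 10068.28
-3.0 x + 222.2 y = 12918.64
Solving the 2×2 system: x ≈ -39.7, y ≈ 57.6 km.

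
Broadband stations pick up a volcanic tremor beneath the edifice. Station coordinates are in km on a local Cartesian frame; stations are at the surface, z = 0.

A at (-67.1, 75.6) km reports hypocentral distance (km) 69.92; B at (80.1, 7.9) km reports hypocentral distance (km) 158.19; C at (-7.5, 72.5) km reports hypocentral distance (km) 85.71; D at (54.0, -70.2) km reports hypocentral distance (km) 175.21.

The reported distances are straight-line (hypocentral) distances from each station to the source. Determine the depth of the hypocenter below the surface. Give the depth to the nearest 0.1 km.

Each station gives a sphere (x−x_i)² + (y−y_i)² + z² = d_i² (stations at z=0).
Subtracting the A sphere from B and C: z² cancels, leaving linear equations in x and y:
294.4 x − 135.4 y = -23874.62
119.2 x − 6.2 y = -7362.67
Solving: x ≈ -59.303, y ≈ 47.385 km (keep extra digits for the depth step; rounded: -59.3, 47.4).
Then from the A sphere: z² = 69.92² − (x + 67.1)² − (y − 75.6)² with x = -59.303, y = 47.385, so z ≈ 63.497 ≈ 63.5 km.

63.5 km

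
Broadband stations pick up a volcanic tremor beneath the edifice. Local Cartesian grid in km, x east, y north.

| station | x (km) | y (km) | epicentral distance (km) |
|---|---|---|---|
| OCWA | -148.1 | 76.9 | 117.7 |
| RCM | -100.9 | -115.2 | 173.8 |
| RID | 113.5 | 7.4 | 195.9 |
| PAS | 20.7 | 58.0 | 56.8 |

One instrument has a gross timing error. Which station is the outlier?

RID

Solve using three stations at a time. Using OCWA, RCM, PAS (subtract circle equations pairwise → linear system) gives (x, y) ≈ (-34.7, 45.5).
Distances from that point to each station vs reported:
  OCWA: calculated 117.7 vs reported 117.7 → residual 0.0 km
  RCM: calculated 173.8 vs reported 173.8 → residual 0.0 km
  RID: calculated 153.0 vs reported 195.9 → residual 42.9 km
  PAS: calculated 56.8 vs reported 56.8 → residual 0.0 km
OCWA, RCM, PAS are mutually consistent (residuals ≈ 0); RID is off by 42.9 km.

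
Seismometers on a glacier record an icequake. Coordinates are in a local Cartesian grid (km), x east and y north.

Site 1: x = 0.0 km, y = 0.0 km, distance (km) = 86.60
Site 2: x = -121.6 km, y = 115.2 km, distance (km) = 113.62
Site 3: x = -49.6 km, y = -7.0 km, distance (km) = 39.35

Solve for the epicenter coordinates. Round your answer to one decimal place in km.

(-86.3, 7.2)

Circle about each station: x² + y² = 86.60²; (x + 121.6)² + (y − 115.2)² = 113.62²; (x + 49.6)² + (y + 7.0)² = 39.35².
Subtracting the Site 1 equation from the Site 2 and Site 3 equations removes the quadratic terms:
-243.2 x + 230.4 y = 22647.66
-99.2 x − 14.0 y = 8460.30
Solving the 2×2 system: x ≈ -86.3, y ≈ 7.2 km.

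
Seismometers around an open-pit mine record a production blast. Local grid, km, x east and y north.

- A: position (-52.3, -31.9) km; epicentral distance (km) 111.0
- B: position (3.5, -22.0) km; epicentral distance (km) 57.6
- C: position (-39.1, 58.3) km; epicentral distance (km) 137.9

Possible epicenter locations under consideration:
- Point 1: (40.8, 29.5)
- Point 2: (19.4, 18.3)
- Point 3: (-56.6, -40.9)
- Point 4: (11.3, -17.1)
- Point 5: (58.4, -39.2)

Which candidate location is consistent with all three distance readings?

For each candidate, compare |candidate − station| to the reported distance:
Point 1: residuals A 0.5, B 6.0, C 53.0 → max 53.0 km
Point 2: residuals A 23.5, B 14.3, C 67.0 → max 67.0 km
Point 3: residuals A 101.0, B 5.4, C 37.2 → max 101.0 km
Point 4: residuals A 45.7, B 48.4, C 47.2 → max 48.4 km
Point 5: residuals A 0.1, B 0.1, C 0.0 → max 0.1 km
Only Point 5 has all residuals ≈ 0.

Point 5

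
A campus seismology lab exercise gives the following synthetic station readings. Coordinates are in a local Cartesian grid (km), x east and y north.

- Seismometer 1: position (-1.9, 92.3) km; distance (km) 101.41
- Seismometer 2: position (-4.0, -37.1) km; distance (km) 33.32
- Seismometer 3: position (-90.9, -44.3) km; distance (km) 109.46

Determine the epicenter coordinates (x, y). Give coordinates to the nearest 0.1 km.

Circle about each station: (x + 1.9)² + (y − 92.3)² = 101.41²; (x + 4.0)² + (y + 37.1)² = 33.32²; (x + 90.9)² + (y + 44.3)² = 109.46².
Subtracting the Seismometer 1 equation from the Seismometer 2 and Seismometer 3 equations removes the quadratic terms:
-4.2 x − 258.8 y = 2043.28
-178.0 x − 273.2 y = 4.90
Solving the 2×2 system: x ≈ 12.4, y ≈ -8.1 km.
Check against Seismometer 1 (with the unrounded x, y): √((x + 1.9)²+(y − 92.3)²) = 101.41 ≈ 101.41 km. ✓

x ≈ 12.4 km, y ≈ -8.1 km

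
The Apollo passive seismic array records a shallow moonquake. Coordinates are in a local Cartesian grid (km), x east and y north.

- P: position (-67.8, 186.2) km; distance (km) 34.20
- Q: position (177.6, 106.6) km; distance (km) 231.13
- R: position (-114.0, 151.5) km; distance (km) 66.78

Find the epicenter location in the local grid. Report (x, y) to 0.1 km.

(-47.6, 158.6)

Circle about each station: (x + 67.8)² + (y − 186.2)² = 34.20²; (x − 177.6)² + (y − 106.6)² = 231.13²; (x + 114.0)² + (y − 151.5)² = 66.78².
Subtracting the P equation from the Q and R equations removes the quadratic terms:
490.8 x − 159.2 y = -48613.40
-92.4 x − 69.4 y = -6608.96
Solving the 2×2 system: x ≈ -47.6, y ≈ 158.6 km.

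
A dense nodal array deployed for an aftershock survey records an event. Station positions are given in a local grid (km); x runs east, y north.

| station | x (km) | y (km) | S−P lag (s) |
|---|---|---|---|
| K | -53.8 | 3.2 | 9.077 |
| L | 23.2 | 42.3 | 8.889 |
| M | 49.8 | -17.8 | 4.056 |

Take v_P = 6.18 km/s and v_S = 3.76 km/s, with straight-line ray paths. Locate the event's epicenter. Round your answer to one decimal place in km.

Distance from S−P lag: d = Δt · v_P v_S / (v_P − v_S) = Δt · (6.18·3.76)/(6.18−3.76) ≈ 9.6020·Δt.
So d_K = 87.16, d_L = 85.35, d_M = 38.95 km.
Circle about each station: (x + 53.8)² + (y − 3.2)² = 87.16²; (x − 23.2)² + (y − 42.3)² = 85.35²; (x − 49.8)² + (y + 17.8)² = 38.95².
Subtracting the K equation from the L and M equations removes the quadratic terms:
154.0 x + 78.2 y = -264.91
207.2 x − 42.0 y = 5971.96
Solving the 2×2 system: x ≈ 20.1, y ≈ -43.0 km.

(20.1, -43.0)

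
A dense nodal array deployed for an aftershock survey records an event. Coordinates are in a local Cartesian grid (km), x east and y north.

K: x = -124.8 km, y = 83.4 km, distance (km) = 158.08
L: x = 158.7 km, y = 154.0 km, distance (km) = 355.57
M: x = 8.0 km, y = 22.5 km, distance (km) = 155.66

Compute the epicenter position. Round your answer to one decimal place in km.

-113.9 km east, -74.3 km north

Circle about each station: (x + 124.8)² + (y − 83.4)² = 158.08²; (x − 158.7)² + (y − 154.0)² = 355.57²; (x − 8.0)² + (y − 22.5)² = 155.66².
Subtracting the K equation from the L and M equations removes the quadratic terms:
567.0 x + 141.2 y = -75069.65
265.6 x − 121.8 y = -21201.10
Solving the 2×2 system: x ≈ -113.9, y ≈ -74.3 km.
Check against K (with the unrounded x, y): √((x + 124.8)²+(y − 83.4)²) = 158.07 ≈ 158.08 km. ✓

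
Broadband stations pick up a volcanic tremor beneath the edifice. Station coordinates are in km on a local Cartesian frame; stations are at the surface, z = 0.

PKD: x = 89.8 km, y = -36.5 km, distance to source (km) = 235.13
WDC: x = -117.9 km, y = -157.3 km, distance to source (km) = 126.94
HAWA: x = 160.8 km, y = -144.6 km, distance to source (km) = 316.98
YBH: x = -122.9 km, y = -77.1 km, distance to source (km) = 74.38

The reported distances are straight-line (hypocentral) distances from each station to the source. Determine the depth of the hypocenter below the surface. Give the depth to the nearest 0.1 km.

depth ≈ 69.1 km

Each station gives a sphere (x−x_i)² + (y−y_i)² + z² = d_i² (stations at z=0).
Subtracting the PKD sphere from WDC and HAWA: z² cancels, leaving linear equations in x and y:
-415.4 x − 241.6 y = 68419.76
142.0 x − 216.2 y = -7820.69
Solving: x ≈ -134.404, y ≈ -52.103 km (keep extra digits for the depth step; rounded: -134.4, -52.1).
Then from the PKD sphere: z² = 235.13² − (x − 89.8)² − (y + 36.5)² with x = -134.404, y = -52.103, so z ≈ 69.103 ≈ 69.1 km.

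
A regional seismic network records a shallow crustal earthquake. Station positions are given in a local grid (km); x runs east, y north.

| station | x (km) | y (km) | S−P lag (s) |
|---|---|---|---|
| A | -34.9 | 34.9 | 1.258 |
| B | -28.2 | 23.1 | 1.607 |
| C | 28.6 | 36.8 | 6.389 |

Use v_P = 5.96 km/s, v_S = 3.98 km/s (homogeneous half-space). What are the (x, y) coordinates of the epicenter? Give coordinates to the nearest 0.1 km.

Distance from S−P lag: d = Δt · v_P v_S / (v_P − v_S) = Δt · (5.96·3.98)/(5.96−3.98) ≈ 11.9802·Δt.
So d_A = 15.07, d_B = 19.25, d_C = 76.54 km.
Circle about each station: (x + 34.9)² + (y − 34.9)² = 15.07²; (x + 28.2)² + (y − 23.1)² = 19.25²; (x − 28.6)² + (y − 36.8)² = 76.54².
Subtracting the A equation from the B and C equations removes the quadratic terms:
13.4 x − 23.6 y = -1250.63
127.0 x + 3.8 y = -5895.09
Solving the 2×2 system: x ≈ -47.2, y ≈ 26.2 km.

(-47.2, 26.2)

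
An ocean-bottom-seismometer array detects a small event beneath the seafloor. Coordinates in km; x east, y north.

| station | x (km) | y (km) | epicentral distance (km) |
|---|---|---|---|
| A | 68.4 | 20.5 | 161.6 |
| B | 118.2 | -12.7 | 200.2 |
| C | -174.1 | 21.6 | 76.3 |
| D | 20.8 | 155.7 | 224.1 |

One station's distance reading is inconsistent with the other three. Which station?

Solve using three stations at a time. Using A, B, D (subtract circle equations pairwise → linear system) gives (x, y) ≈ (-79.3, -44.7).
Distances from that point to each station vs reported:
  A: calculated 161.4 vs reported 161.6 → residual 0.2 km
  B: calculated 200.1 vs reported 200.2 → residual 0.1 km
  C: calculated 115.7 vs reported 76.3 → residual 39.4 km
  D: calculated 224.0 vs reported 224.1 → residual 0.1 km
A, B, D are mutually consistent (residuals ≈ 0); C is off by 39.4 km.

C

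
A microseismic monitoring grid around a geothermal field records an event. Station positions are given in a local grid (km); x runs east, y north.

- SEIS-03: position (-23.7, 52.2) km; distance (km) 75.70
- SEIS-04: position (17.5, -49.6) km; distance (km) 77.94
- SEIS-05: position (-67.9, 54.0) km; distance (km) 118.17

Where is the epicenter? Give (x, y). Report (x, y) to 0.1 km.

(46.1, 22.9)

Circle about each station: (x + 23.7)² + (y − 52.2)² = 75.70²; (x − 17.5)² + (y + 49.6)² = 77.94²; (x + 67.9)² + (y − 54.0)² = 118.17².
Subtracting pairs of circle equations eliminates x²+y² and gives linear equations (the radical axes):
82.4 x − 203.6 y = -864.27
-88.4 x + 3.6 y = -3993.78
Solving the 2×2 system: x ≈ 46.1, y ≈ 22.9 km.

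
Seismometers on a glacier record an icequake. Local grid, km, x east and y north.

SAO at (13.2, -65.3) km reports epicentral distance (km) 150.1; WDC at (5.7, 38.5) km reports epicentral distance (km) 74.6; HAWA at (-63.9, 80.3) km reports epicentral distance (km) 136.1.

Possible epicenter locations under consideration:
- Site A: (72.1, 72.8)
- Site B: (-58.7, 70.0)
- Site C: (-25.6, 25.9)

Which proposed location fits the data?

For each candidate, compare |candidate − station| to the reported distance:
Site A: residuals SAO 0.0, WDC 0.1, HAWA 0.1 → max 0.1 km
Site B: residuals SAO 3.1, WDC 2.9, HAWA 124.6 → max 124.6 km
Site C: residuals SAO 51.0, WDC 40.9, HAWA 69.6 → max 69.6 km
Only Site A has all residuals ≈ 0.

Site A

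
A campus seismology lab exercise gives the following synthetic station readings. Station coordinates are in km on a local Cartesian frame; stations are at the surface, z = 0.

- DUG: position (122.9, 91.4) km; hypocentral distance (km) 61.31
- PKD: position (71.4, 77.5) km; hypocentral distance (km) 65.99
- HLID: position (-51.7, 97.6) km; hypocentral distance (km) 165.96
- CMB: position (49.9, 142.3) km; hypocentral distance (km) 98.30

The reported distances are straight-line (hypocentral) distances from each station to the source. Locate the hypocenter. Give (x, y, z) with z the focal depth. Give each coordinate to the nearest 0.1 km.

(103.3, 83.1, 57.5)

Each station gives a sphere (x−x_i)² + (y−y_i)² + z² = d_i² (stations at z=0).
Subtracting the DUG sphere from PKD and HLID: z² cancels, leaving linear equations in x and y:
-103.0 x − 27.8 y = -12949.92
-349.2 x + 12.4 y = -35043.53
Solving: x ≈ 103.304, y ≈ 83.080 km (keep extra digits for the depth step; rounded: 103.3, 83.1).
Then from the DUG sphere: z² = 61.31² − (x − 122.9)² − (y − 91.4)² with x = 103.304, y = 83.080, so z ≈ 57.495 ≈ 57.5 km.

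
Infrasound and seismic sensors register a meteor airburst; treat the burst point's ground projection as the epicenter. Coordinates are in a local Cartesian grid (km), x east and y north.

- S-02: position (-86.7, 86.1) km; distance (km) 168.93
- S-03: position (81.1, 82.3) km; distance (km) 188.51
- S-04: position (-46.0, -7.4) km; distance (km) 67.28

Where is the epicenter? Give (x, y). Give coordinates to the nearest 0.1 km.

Circle about each station: (x + 86.7)² + (y − 86.1)² = 168.93²; (x − 81.1)² + (y − 82.3)² = 188.51²; (x + 46.0)² + (y + 7.4)² = 67.28².
Subtracting the S-02 equation from the S-03 and S-04 equations removes the quadratic terms:
335.6 x − 7.6 y = -8578.28
81.4 x − 187.0 y = 11251.41
Solving the 2×2 system: x ≈ -27.2, y ≈ -72.0 km.

(-27.2, -72.0)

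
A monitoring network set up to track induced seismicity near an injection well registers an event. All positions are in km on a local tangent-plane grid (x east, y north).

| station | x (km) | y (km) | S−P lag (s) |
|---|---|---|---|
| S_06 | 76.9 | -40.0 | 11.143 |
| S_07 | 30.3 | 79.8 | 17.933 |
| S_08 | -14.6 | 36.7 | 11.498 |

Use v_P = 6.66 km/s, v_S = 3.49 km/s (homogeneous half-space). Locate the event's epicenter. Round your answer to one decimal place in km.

-4.5 km east, -47.0 km north

Distance from S−P lag: d = Δt · v_P v_S / (v_P − v_S) = Δt · (6.66·3.49)/(6.66−3.49) ≈ 7.3323·Δt.
So d_S_06 = 81.70, d_S_07 = 131.49, d_S_08 = 84.31 km.
Circle about each station: (x − 76.9)² + (y + 40.0)² = 81.70²; (x − 30.3)² + (y − 79.8)² = 131.49²; (x + 14.6)² + (y − 36.7)² = 84.31².
Subtracting the S_06 equation from the S_07 and S_08 equations removes the quadratic terms:
-93.2 x + 239.6 y = -10842.21
-183.0 x + 153.4 y = -6386.85
Solving the 2×2 system: x ≈ -4.5, y ≈ -47.0 km.
Check against S_06 (with the unrounded x, y): √((x − 76.9)²+(y + 40.0)²) = 81.70 ≈ 81.70 km. ✓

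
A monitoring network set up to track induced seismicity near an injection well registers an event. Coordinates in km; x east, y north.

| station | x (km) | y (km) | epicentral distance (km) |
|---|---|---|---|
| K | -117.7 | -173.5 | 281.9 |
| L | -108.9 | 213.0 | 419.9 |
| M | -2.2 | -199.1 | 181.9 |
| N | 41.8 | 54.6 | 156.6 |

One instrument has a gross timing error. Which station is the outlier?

N

Solve using three stations at a time. Using K, L, M (subtract circle equations pairwise → linear system) gives (x, y) ≈ (157.4, -111.7).
Distances from that point to each station vs reported:
  K: calculated 281.9 vs reported 281.9 → residual 0.0 km
  L: calculated 419.9 vs reported 419.9 → residual 0.0 km
  M: calculated 181.9 vs reported 181.9 → residual 0.0 km
  N: calculated 202.5 vs reported 156.6 → residual 45.9 km
K, L, M are mutually consistent (residuals ≈ 0); N is off by 45.9 km.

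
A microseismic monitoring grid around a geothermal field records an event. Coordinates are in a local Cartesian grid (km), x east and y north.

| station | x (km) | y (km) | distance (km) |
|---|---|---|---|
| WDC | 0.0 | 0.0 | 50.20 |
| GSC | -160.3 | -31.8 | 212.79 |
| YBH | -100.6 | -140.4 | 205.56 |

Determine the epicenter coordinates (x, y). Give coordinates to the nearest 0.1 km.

Circle about each station: x² + y² = 50.20²; (x + 160.3)² + (y + 31.8)² = 212.79²; (x + 100.6)² + (y + 140.4)² = 205.56².
Subtracting the WDC equation from the GSC and YBH equations removes the quadratic terms:
-320.6 x − 63.6 y = -16052.21
-201.2 x − 280.8 y = -9902.35
Solving the 2×2 system: x ≈ 50.2, y ≈ -0.7 km.

(50.2, -0.7)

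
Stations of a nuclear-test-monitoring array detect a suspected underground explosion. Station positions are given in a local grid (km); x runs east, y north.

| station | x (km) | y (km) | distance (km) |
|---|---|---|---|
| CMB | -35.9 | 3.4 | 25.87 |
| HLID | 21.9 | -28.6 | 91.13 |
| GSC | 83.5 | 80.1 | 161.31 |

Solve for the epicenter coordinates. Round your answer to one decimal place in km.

x ≈ -61.2 km, y ≈ 8.8 km

Circle about each station: (x + 35.9)² + (y − 3.4)² = 25.87²; (x − 21.9)² + (y + 28.6)² = 91.13²; (x − 83.5)² + (y − 80.1)² = 161.31².
Subtracting the CMB equation from the HLID and GSC equations removes the quadratic terms:
115.6 x − 64.0 y = -7638.22
238.8 x + 153.4 y = -13263.77
Solving the 2×2 system: x ≈ -61.2, y ≈ 8.8 km.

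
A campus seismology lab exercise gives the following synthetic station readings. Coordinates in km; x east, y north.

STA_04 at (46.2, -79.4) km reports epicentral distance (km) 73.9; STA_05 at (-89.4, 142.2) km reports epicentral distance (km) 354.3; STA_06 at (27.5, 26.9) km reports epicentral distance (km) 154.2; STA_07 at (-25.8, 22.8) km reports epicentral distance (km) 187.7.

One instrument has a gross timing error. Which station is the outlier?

Solve using three stations at a time. Using STA_04, STA_06, STA_07 (subtract circle equations pairwise → linear system) gives (x, y) ≈ (117.8, -98.2).
Distances from that point to each station vs reported:
  STA_04: calculated 74.0 vs reported 73.9 → residual 0.1 km
  STA_05: calculated 317.3 vs reported 354.3 → residual 37.0 km
  STA_06: calculated 154.2 vs reported 154.2 → residual 0.0 km
  STA_07: calculated 187.7 vs reported 187.7 → residual 0.0 km
STA_04, STA_06, STA_07 are mutually consistent (residuals ≈ 0); STA_05 is off by 37.0 km.

STA_05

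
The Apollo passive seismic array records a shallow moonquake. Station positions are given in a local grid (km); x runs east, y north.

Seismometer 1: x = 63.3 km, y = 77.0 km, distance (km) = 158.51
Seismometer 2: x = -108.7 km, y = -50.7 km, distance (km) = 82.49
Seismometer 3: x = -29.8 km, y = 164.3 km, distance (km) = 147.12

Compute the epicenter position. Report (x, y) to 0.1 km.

Circle about each station: (x − 63.3)² + (y − 77.0)² = 158.51²; (x + 108.7)² + (y + 50.7)² = 82.49²; (x + 29.8)² + (y − 164.3)² = 147.12².
Subtracting the Seismometer 1 equation from the Seismometer 2 and Seismometer 3 equations removes the quadratic terms:
-344.0 x − 255.4 y = 22771.11
-186.2 x + 174.6 y = 21427.77
Solving the 2×2 system: x ≈ -87.8, y ≈ 29.1 km.

x ≈ -87.8 km, y ≈ 29.1 km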